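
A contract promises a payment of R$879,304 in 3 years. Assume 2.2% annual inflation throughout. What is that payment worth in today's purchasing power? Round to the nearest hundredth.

Price-level factor over 3 years: (1 + 2.2%)^3 = 1.067462648.
Purchasing power today: R$879,304 divided by that factor.

R$823,732.80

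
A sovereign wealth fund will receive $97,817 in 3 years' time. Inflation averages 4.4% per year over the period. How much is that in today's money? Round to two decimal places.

$85,963.25

Price-level factor over 3 years: (1 + 4.4%)^3 = 1.137893184.
Purchasing power today: $97,817 divided by that factor.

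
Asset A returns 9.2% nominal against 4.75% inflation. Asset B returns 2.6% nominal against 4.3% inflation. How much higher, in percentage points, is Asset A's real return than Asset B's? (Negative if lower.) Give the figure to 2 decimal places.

Asset A real return: 1.092/1.0475 − 1 = 4.248%.
Asset B real return: 1.026/1.043 − 1 = -1.630%.
Difference: 4.248 − (-1.630) = 5.878 pp.

5.88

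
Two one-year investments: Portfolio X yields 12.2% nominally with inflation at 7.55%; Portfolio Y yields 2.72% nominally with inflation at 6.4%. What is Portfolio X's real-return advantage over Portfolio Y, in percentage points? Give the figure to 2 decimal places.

Portfolio X real return: 1.122/1.0755 − 1 = 4.324%.
Portfolio Y real return: 1.0272/1.064 − 1 = -3.459%.
Difference: 4.324 − (-3.459) = 7.783 pp.

7.78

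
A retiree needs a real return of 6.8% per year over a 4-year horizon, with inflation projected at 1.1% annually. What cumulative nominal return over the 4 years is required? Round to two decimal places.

Required annual nominal rate: (1+6.8%)(1+1.1%) − 1 = 7.9748%.
Cumulative over 4 years: (1 + 0.079748)^4 − 1 ≈ 0.35922.

35.92%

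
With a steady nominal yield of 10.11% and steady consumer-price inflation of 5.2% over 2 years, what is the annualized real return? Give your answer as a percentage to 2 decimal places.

With constant rates the annual real return is the same each year: (1+10.11%)/(1+5.2%) − 1 = 0.04667.

4.67%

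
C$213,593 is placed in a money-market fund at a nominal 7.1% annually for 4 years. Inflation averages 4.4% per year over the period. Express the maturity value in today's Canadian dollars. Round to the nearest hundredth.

C$236,560.87

Nominal value at maturity: C$213,593 × (1 + 7.1%)^4 ≈ C$281,024.96.
Price-level factor over 4 years: (1 + 4.4%)^4 ≈ 1.1879604841.
Dividing the nominal maturity value by the price-level factor gives the value in today's money.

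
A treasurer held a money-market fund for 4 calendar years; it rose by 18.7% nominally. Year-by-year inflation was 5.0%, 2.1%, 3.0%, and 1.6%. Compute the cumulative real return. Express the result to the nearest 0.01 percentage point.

5.80%

Cumulative inflation factor: 1.050 × 1.021 × 1.030 × 1.016 ≈ 1.12188.
Nominal growth factor: 1.18700. Real growth factor = 1.18700 / 1.12188 ≈ 1.05805.
Total real return ≈ 5.8046%.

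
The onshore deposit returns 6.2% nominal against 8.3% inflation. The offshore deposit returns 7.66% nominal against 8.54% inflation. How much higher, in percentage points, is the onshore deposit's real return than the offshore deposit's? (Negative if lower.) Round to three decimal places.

-1.128

The onshore deposit real return: 1.062/1.083 − 1 = -1.9391%.
The offshore deposit real return: 1.0766/1.0854 − 1 = -0.8108%.
Difference: -1.9391 − (-0.8108) = -1.1283 pp.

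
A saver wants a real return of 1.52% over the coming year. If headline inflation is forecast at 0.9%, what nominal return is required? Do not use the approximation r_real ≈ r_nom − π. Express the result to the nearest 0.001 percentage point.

By the Fisher equation, 1 + r_nom = (1 + 1.52%)(1 + 0.9%) = 1.0152 × 1.009 = 1.0243368.
So r_nom = 2.43368%.

2.434%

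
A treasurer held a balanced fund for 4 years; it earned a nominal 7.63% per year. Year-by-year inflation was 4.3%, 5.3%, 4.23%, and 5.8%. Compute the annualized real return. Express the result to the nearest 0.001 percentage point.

2.597%

Cumulative inflation factor: 1.043 × 1.053 × 1.0423 × 1.058 ≈ 1.21113.
Nominal growth factor: 1.34194. Real growth factor = 1.34194 / 1.21113 ≈ 1.10801.
Annualized: 1.10801^(1/4) − 1 ≈ 0.02597.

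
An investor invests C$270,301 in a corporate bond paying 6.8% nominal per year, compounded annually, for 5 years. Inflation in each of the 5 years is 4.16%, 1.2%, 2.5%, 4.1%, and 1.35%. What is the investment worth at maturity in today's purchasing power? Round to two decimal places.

Nominal value at maturity: C$270,301 × (1 + 6.8%)^5 ≈ C$375,581.26.
Price-level factor over 5 years: 1.0416 × 1.012 × 1.025 × 1.041 × 1.0135 ≈ 1.1399343266.
Dividing the nominal maturity value by the price-level factor gives the value in today's money.

C$329,476.23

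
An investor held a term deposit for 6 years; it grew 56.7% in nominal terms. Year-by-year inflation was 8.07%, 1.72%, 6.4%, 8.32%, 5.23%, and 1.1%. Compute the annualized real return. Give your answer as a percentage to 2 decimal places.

Cumulative inflation factor: 1.0807 × 1.0172 × 1.064 × 1.0832 × 1.0523 × 1.011 ≈ 1.34788.
Nominal growth factor: 1.56700. Real growth factor = 1.56700 / 1.34788 ≈ 1.16256.
Annualized: 1.16256^(1/6) − 1 ≈ 0.02542.

2.54%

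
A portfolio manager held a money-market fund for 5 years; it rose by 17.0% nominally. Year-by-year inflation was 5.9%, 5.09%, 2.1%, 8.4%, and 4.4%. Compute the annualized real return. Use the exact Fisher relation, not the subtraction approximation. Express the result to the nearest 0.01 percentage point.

Cumulative inflation factor: 1.059 × 1.0509 × 1.021 × 1.084 × 1.044 ≈ 1.28592.
Nominal growth factor: 1.17000. Real growth factor = 1.17000 / 1.28592 ≈ 0.90986.
Annualized: 0.90986^(1/5) − 1 ≈ -0.01872.

-1.87%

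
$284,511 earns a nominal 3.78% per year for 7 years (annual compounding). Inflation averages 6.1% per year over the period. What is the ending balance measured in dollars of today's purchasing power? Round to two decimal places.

$243,717.68

Nominal value at maturity: $284,511 × (1 + 3.78%)^7 ≈ $368,888.17.
Price-level factor over 7 years: (1 + 6.1%)^7 ≈ 1.5135880397.
The maturity value deflated by that factor is the answer in today's purchasing power.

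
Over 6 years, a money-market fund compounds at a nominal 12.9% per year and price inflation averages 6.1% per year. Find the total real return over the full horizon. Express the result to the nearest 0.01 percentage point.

The annual real rate is (1+12.9%)/(1+6.1%) − 1 = 6.4090%.
Compounded over 6 years: (1 + 0.064090)^6 − 1 ≈ 0.45168.

45.17%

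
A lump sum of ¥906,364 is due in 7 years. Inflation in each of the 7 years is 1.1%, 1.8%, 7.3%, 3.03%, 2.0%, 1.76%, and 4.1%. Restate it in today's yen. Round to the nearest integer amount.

Price-level factor over 7 years: 1.011 × 1.018 × 1.073 × 1.0303 × 1.020 × 1.0176 × 1.041 ≈ 1.2293919214.
Purchasing power today: ¥906,364 divided by that factor.

¥737,246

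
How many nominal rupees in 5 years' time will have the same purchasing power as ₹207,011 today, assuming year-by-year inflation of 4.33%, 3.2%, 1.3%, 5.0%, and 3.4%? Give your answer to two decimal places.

₹245,132.90

Cumulative price-level factor: 1.0433 × 1.032 × 1.013 × 1.050 × 1.034 ≈ 1.1841540041.
The nominal amount required is ₹207,011 scaled up by that factor.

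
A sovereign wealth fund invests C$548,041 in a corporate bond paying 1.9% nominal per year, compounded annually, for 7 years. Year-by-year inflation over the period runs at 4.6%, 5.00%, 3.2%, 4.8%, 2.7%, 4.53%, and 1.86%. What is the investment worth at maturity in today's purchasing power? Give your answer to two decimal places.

C$481,343.72

Nominal value at maturity: C$548,041 × (1 + 1.9%)^7 ≈ C$625,219.25.
Price-level factor over 7 years: 1.046 × 1.0500 × 1.032 × 1.048 × 1.027 × 1.0453 × 1.0186 ≈ 1.2989039257.
The maturity value deflated by that factor is the answer in today's purchasing power.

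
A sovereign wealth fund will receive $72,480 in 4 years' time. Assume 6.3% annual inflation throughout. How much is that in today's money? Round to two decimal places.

Price-level factor over 4 years: (1 + 6.3%)^4 ≈ 1.2768299410.
Purchasing power today: $72,480 divided by that factor.

$56,765.59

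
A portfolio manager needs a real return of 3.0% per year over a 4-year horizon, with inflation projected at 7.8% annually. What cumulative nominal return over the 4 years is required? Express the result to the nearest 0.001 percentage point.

Required annual nominal rate: (1+3.0%)(1+7.8%) − 1 = 11.034%.
Cumulative over 4 years: (1 + 0.11034)^4 − 1 ≈ 0.51993.

51.993%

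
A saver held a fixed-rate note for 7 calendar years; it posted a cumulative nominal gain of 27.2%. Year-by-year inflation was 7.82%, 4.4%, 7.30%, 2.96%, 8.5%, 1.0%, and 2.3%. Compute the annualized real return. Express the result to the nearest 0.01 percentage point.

-1.30%

Cumulative inflation factor: 1.0782 × 1.044 × 1.0730 × 1.0296 × 1.085 × 1.010 × 1.023 ≈ 1.39410.
Nominal growth factor: 1.27200. Real growth factor = 1.27200 / 1.39410 ≈ 0.91241.
Annualized: 0.91241^(1/7) − 1 ≈ -0.01301.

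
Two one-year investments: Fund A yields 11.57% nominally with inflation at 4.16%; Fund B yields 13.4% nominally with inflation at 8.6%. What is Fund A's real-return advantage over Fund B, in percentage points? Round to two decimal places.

Fund A real return: 1.1157/1.0416 − 1 = 7.114%.
Fund B real return: 1.134/1.086 − 1 = 4.420%.
Difference: 7.114 − 4.420 = 2.694 pp.

2.69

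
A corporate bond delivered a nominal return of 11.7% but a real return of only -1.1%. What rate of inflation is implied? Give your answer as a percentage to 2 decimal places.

From (1+r_nom) = (1+r_real)(1+π), we get 1+π = (1 + 11.7%)/(1 − 1.1%) = 1.117/0.989 ≈ 1.12942.
So π ≈ 12.9424%.

12.94%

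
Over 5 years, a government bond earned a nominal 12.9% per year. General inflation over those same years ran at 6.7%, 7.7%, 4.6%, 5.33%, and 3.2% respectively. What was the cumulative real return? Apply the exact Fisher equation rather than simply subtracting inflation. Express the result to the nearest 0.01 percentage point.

40.39%

Cumulative inflation factor: 1.067 × 1.077 × 1.046 × 1.0533 × 1.032 ≈ 1.30660.
Nominal growth factor: 1.83430. Real growth factor = 1.83430 / 1.30660 ≈ 1.40387.
Total real return ≈ 40.3868%.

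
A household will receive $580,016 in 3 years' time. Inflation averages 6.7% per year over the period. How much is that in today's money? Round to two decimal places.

Price-level factor over 3 years: (1 + 6.7%)^3 = 1.214767763.
Purchasing power today: $580,016 divided by that factor.

$477,470.69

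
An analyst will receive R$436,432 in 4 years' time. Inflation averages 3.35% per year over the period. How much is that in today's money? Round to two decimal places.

Price-level factor over 4 years: (1 + 3.35%)^4 ≈ 1.1408851409.
Purchasing power today: R$436,432 divided by that factor.

R$382,538.07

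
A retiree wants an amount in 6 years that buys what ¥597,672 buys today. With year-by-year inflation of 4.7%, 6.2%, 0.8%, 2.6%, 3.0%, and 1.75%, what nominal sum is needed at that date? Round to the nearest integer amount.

¥720,300

Cumulative price-level factor: 1.047 × 1.062 × 1.008 × 1.026 × 1.030 × 1.0175 ≈ 1.2051767199.
The nominal amount required is ¥597,672 scaled up by that factor.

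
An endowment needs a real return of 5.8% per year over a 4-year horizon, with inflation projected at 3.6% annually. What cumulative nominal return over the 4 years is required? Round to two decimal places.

Required annual nominal rate: (1+5.8%)(1+3.6%) − 1 = 9.6088%.
Cumulative over 4 years: (1 + 0.096088)^4 − 1 ≈ 0.44338.

44.34%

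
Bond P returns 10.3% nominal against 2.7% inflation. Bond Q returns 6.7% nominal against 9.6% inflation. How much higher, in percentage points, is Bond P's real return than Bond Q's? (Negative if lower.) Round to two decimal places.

Bond P real return: 1.103/1.027 − 1 = 7.400%.
Bond Q real return: 1.067/1.096 − 1 = -2.646%.
Difference: 7.400 − (-2.646) = 10.046 pp.

10.05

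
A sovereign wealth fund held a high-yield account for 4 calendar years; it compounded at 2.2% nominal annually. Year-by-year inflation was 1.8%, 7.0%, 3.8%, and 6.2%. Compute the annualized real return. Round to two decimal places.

-2.37%

Cumulative inflation factor: 1.018 × 1.070 × 1.038 × 1.062 ≈ 1.20075.
Nominal growth factor: 1.09095. Real growth factor = 1.09095 / 1.20075 ≈ 0.90855.
Annualized: 0.90855^(1/4) − 1 ≈ -0.02369.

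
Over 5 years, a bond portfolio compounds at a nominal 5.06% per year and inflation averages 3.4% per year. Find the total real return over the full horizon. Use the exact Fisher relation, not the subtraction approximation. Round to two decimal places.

The annual real rate is (1+5.06%)/(1+3.4%) − 1 = 1.6054%.
Compounded over 5 years: (1 + 0.016054)^5 − 1 ≈ 0.08289.

8.29%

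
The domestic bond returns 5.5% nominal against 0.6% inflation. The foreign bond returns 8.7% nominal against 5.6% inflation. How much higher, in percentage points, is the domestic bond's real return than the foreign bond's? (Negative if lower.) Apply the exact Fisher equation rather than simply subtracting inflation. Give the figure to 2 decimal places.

The domestic bond real return: 1.055/1.006 − 1 = 4.871%.
The foreign bond real return: 1.087/1.056 − 1 = 2.936%.
Difference: 4.871 − 2.936 = 1.935 pp.

1.94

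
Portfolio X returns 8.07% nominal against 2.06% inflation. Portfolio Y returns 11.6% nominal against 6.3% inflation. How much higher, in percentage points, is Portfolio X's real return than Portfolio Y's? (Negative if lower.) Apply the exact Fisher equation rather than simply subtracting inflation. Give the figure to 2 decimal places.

0.90

Portfolio X real return: 1.0807/1.0206 − 1 = 5.889%.
Portfolio Y real return: 1.116/1.063 − 1 = 4.986%.
Difference: 5.889 − 4.986 = 0.903 pp.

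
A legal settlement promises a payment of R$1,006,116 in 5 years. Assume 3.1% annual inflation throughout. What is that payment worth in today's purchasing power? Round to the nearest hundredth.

R$863,683.71

Price-level factor over 5 years: (1 + 3.1%)^5 ≈ 1.1649125562.
Purchasing power today: R$1,006,116 divided by that factor.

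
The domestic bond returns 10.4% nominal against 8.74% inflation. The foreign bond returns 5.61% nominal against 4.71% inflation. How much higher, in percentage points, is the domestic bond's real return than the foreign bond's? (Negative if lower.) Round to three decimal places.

The domestic bond real return: 1.104/1.0874 − 1 = 1.5266%.
The foreign bond real return: 1.0561/1.0471 − 1 = 0.8595%.
Difference: 1.5266 − 0.8595 = 0.6671 pp.

0.667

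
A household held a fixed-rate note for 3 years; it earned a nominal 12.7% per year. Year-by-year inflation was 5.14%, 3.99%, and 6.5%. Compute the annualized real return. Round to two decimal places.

7.12%

Cumulative inflation factor: 1.0514 × 1.0399 × 1.065 ≈ 1.16442.
Nominal growth factor: 1.43144. Real growth factor = 1.43144 / 1.16442 ≈ 1.22931.
Annualized: 1.22931^(1/3) − 1 ≈ 0.07124.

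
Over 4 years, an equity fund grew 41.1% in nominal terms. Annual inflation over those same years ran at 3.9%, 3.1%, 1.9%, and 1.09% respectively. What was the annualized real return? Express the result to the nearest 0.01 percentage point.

Cumulative inflation factor: 1.039 × 1.031 × 1.019 × 1.0109 ≈ 1.10346.
Nominal growth factor: 1.41100. Real growth factor = 1.41100 / 1.10346 ≈ 1.27871.
Annualized: 1.27871^(1/4) − 1 ≈ 0.06339.

6.34%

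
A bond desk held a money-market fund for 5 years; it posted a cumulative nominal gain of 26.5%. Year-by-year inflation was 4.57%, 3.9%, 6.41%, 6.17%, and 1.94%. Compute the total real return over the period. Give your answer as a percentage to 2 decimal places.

Cumulative inflation factor: 1.0457 × 1.039 × 1.0641 × 1.0617 × 1.0194 ≈ 1.25127.
Nominal growth factor: 1.26500. Real growth factor = 1.26500 / 1.25127 ≈ 1.01097.
Total real return ≈ 1.0972%.

1.10%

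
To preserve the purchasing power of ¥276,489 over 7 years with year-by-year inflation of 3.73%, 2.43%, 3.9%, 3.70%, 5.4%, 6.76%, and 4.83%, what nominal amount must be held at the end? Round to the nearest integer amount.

Cumulative price-level factor: 1.0373 × 1.0243 × 1.039 × 1.0370 × 1.054 × 1.0676 × 1.0483 ≈ 1.3503943629.
Multiplying ¥276,489 by the price-level factor gives the future nominal sum.

¥373,369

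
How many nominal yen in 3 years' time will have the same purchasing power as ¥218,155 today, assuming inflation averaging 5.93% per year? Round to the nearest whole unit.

¥259,312

Cumulative price-level factor: (1+5.93%)^3 ≈ 1.1886579979.
The nominal amount required is ¥218,155 scaled up by that factor.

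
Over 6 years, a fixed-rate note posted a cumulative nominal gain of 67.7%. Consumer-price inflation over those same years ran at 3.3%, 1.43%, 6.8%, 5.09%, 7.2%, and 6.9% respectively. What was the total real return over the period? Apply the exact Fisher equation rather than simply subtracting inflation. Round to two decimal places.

24.44%

Cumulative inflation factor: 1.033 × 1.0143 × 1.068 × 1.0509 × 1.072 × 1.069 ≈ 1.34763.
Nominal growth factor: 1.67700. Real growth factor = 1.67700 / 1.34763 ≈ 1.24440.
Total real return ≈ 24.4403%.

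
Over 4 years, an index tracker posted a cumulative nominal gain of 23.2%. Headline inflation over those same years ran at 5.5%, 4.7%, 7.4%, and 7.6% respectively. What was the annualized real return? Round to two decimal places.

-0.88%

Cumulative inflation factor: 1.055 × 1.047 × 1.074 × 1.076 ≈ 1.27648.
Nominal growth factor: 1.23200. Real growth factor = 1.23200 / 1.27648 ≈ 0.96515.
Annualized: 0.96515^(1/4) − 1 ≈ -0.00883.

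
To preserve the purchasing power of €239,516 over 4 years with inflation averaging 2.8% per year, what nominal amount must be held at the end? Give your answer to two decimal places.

Cumulative price-level factor: (1+2.8%)^4 ≈ 1.1167924227.
Multiplying €239,516 by the price-level factor gives the future nominal sum.

€267,489.65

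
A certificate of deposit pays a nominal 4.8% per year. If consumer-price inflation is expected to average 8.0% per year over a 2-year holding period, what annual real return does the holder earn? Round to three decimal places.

-2.963%

With constant rates the annual real return is the same each year: (1+4.8%)/(1+8.0%) − 1 = -0.02963.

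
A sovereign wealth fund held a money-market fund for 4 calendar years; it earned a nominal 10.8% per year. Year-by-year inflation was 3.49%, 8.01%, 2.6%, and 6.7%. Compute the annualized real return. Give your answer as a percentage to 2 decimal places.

5.35%

Cumulative inflation factor: 1.0349 × 1.0801 × 1.026 × 1.067 ≈ 1.22370.
Nominal growth factor: 1.50716. Real growth factor = 1.50716 / 1.22370 ≈ 1.23164.
Annualized: 1.23164^(1/4) − 1 ≈ 0.05347.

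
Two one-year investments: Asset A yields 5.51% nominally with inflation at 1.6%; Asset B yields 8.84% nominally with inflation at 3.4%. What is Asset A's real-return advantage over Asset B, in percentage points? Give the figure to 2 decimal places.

Asset A real return: 1.0551/1.016 − 1 = 3.848%.
Asset B real return: 1.0884/1.034 − 1 = 5.261%.
Difference: 3.848 − 5.261 = -1.413 pp.

-1.41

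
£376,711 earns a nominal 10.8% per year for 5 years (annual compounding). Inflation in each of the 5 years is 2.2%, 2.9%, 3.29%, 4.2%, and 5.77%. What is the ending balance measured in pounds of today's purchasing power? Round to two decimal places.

£525,475.33

Nominal value at maturity: £376,711 × (1 + 10.8%)^5 ≈ £629,081.78.
Price-level factor over 5 years: 1.022 × 1.029 × 1.0329 × 1.042 × 1.0577 ≈ 1.1971670946.
Dividing the nominal maturity value by the price-level factor gives the value in today's money.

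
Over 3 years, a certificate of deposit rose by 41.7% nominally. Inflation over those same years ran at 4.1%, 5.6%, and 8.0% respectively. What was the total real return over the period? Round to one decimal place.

19.4%

Cumulative inflation factor: 1.041 × 1.056 × 1.080 ≈ 1.18724.
Nominal growth factor: 1.41700. Real growth factor = 1.41700 / 1.18724 ≈ 1.19352.
Total real return ≈ 19.3525%.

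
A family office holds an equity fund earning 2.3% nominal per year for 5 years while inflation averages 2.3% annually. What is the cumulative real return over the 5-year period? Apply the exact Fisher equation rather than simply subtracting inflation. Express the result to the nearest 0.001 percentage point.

The annual real rate is (1+2.3%)/(1+2.3%) − 1 = 0.0000%.
Compounded over 5 years: (1 + 0.000000)^5 − 1 ≈ 0.00000.

0.000%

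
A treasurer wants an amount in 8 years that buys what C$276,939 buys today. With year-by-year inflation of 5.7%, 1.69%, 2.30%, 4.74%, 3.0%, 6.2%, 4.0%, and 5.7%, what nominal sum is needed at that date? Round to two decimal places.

C$383,526.72

Cumulative price-level factor: 1.057 × 1.0169 × 1.0230 × 1.0474 × 1.030 × 1.062 × 1.040 × 1.057 ≈ 1.3848779675.
Multiplying C$276,939 by the price-level factor gives the future nominal sum.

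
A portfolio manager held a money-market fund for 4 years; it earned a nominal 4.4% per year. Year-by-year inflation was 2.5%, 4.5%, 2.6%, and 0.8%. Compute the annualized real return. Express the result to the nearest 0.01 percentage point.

Cumulative inflation factor: 1.025 × 1.045 × 1.026 × 1.008 ≈ 1.10777.
Nominal growth factor: 1.18796. Real growth factor = 1.18796 / 1.10777 ≈ 1.07239.
Annualized: 1.07239^(1/4) − 1 ≈ 0.01763.

1.76%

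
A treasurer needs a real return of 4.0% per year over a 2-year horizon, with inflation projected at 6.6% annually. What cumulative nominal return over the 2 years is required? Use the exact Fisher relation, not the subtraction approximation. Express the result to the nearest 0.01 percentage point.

22.91%

Required annual nominal rate: (1+4.0%)(1+6.6%) − 1 = 10.864%.
Cumulative over 2 years: (1 + 0.10864)^2 − 1 ≈ 0.22908.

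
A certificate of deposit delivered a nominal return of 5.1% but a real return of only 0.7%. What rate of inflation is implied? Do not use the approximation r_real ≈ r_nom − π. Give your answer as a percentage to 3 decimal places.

From (1+r_nom) = (1+r_real)(1+π), we get 1+π = (1 + 5.1%)/(1 + 0.7%) = 1.051/1.007 ≈ 1.04369.
So π ≈ 4.3694%.

4.369%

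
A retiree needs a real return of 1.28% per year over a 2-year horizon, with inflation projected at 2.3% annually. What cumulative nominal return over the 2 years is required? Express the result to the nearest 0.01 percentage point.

Required annual nominal rate: (1+1.28%)(1+2.3%) − 1 = 3.60944%.
Cumulative over 2 years: (1 + 0.0360944)^2 − 1 ≈ 0.07349.

7.35%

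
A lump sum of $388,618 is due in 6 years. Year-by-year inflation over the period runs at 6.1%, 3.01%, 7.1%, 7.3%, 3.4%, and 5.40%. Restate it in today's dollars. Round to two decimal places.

Price-level factor over 6 years: 1.061 × 1.0301 × 1.071 × 1.073 × 1.034 × 1.0540 ≈ 1.3688161277.
Purchasing power today: $388,618 divided by that factor.

$283,908.11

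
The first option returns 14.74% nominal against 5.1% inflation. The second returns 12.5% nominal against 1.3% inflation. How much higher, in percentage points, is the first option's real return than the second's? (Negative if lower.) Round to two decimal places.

The first option real return: 1.1474/1.051 − 1 = 9.172%.
The second real return: 1.125/1.013 − 1 = 11.056%.
Difference: 9.172 − 11.056 = -1.884 pp.

-1.88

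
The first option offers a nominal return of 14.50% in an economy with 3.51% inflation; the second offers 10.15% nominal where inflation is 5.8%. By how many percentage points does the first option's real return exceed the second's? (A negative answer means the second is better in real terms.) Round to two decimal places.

The first option real return: 1.1450/1.0351 − 1 = 10.617%.
The second real return: 1.1015/1.058 − 1 = 4.112%.
Difference: 10.617 − 4.112 = 6.505 pp.

6.51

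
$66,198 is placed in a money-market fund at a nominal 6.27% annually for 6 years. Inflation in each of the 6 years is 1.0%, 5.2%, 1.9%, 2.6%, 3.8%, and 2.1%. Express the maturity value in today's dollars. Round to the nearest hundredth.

$80,989.22

Nominal value at maturity: $66,198 × (1 + 6.27%)^6 ≈ $95,347.42.
Price-level factor over 6 years: 1.010 × 1.052 × 1.019 × 1.026 × 1.038 × 1.021 ≈ 1.1772853886.
Dividing the nominal maturity value by the price-level factor gives the value in today's money.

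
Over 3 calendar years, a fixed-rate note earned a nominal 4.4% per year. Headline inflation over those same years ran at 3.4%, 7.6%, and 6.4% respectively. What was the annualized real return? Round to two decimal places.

-1.31%

Cumulative inflation factor: 1.034 × 1.076 × 1.064 ≈ 1.18379.
Nominal growth factor: 1.13789. Real growth factor = 1.13789 / 1.18379 ≈ 0.96123.
Annualized: 0.96123^(1/3) − 1 ≈ -0.01309.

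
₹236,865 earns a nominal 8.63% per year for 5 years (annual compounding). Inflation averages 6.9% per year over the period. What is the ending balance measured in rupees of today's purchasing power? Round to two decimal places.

₹256,661.82

Nominal value at maturity: ₹236,865 × (1 + 8.63%)^5 ≈ ₹358,302.46.
Price-level factor over 5 years: (1 + 6.9%)^5 ≈ 1.3960099896.
Dividing the nominal maturity value by the price-level factor gives the value in today's money.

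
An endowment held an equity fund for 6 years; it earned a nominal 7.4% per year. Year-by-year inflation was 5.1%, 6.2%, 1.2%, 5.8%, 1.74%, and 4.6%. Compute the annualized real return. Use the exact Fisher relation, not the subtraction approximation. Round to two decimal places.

3.18%

Cumulative inflation factor: 1.051 × 1.062 × 1.012 × 1.058 × 1.0174 × 1.046 ≈ 1.27179.
Nominal growth factor: 1.53471. Real growth factor = 1.53471 / 1.27179 ≈ 1.20673.
Annualized: 1.20673^(1/6) − 1 ≈ 0.03181.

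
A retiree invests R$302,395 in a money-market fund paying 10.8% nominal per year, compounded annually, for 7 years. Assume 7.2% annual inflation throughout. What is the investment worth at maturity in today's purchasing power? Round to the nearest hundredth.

Nominal value at maturity: R$302,395 × (1 + 10.8%)^7 ≈ R$619,944.67.
Price-level factor over 7 years: (1 + 7.2%)^7 ≈ 1.6269098835.
Dividing the nominal maturity value by the price-level factor gives the value in today's money.

R$381,056.55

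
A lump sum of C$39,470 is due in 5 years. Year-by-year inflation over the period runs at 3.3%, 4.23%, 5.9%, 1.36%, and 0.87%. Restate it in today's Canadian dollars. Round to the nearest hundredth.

Price-level factor over 5 years: 1.033 × 1.0423 × 1.059 × 1.0136 × 1.0087 ≈ 1.1657827964.
Purchasing power today: C$39,470 divided by that factor.

C$33,857.08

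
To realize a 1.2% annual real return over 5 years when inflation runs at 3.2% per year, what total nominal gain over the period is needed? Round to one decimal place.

24.3%

Required annual nominal rate: (1+1.2%)(1+3.2%) − 1 = 4.4384%.
Cumulative over 5 years: (1 + 0.044384)^5 − 1 ≈ 0.24251.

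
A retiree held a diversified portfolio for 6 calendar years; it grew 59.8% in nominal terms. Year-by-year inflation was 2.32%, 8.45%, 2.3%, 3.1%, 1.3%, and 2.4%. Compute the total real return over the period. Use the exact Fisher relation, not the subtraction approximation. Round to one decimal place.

Cumulative inflation factor: 1.0232 × 1.0845 × 1.023 × 1.031 × 1.013 × 1.024 ≈ 1.21404.
Nominal growth factor: 1.59800. Real growth factor = 1.59800 / 1.21404 ≈ 1.31626.
Total real return ≈ 31.6264%.

31.6%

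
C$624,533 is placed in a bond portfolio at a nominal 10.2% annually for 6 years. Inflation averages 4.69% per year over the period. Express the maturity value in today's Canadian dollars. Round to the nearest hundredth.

C$849,598.54

Nominal value at maturity: C$624,533 × (1 + 10.2%)^6 ≈ C$1,118,523.10.
Price-level factor over 6 years: (1 + 4.69%)^6 ≈ 1.3165313306.
The maturity value deflated by that factor is the answer in today's purchasing power.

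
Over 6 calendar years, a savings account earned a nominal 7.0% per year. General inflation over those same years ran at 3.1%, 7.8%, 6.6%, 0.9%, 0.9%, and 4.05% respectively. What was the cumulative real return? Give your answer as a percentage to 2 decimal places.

19.58%

Cumulative inflation factor: 1.031 × 1.078 × 1.066 × 1.009 × 1.009 × 1.0405 ≈ 1.25504.
Nominal growth factor: 1.50073. Real growth factor = 1.50073 / 1.25504 ≈ 1.19576.
Total real return ≈ 19.5759%.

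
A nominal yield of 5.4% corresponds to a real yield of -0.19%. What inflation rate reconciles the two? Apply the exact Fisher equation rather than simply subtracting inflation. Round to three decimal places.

From (1+r_nom) = (1+r_real)(1+π), we get 1+π = (1 + 5.4%)/(1 − 0.19%) = 1.054/0.9981 ≈ 1.05601.
So π ≈ 5.6006%.

5.601%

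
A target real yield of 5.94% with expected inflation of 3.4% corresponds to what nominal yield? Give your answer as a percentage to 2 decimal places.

By the Fisher equation, 1 + r_nom = (1 + 5.94%)(1 + 3.4%) = 1.0594 × 1.034 = 1.0954196.
So r_nom = 9.54196%.

9.54%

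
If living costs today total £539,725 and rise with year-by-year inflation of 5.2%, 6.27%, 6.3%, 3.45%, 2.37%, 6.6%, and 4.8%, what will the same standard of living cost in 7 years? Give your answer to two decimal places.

Cumulative price-level factor: 1.052 × 1.0627 × 1.063 × 1.0345 × 1.0237 × 1.066 × 1.048 ≈ 1.4059872117.
The nominal amount required is £539,725 scaled up by that factor.

£758,846.45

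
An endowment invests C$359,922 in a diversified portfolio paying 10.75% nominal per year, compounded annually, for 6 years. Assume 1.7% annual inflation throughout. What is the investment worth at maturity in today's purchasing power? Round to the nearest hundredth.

C$600,267.85

Nominal value at maturity: C$359,922 × (1 + 10.75%)^6 ≈ C$664,157.07.
Price-level factor over 6 years: (1 + 1.7%)^6 ≈ 1.1064345214.
Dividing the nominal maturity value by the price-level factor gives the value in today's money.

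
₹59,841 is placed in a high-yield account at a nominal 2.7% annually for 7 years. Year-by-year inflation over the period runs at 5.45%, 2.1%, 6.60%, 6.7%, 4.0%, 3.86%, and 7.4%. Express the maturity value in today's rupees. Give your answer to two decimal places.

₹50,758.88

Nominal value at maturity: ₹59,841 × (1 + 2.7%)^7 ≈ ₹72,109.41.
Price-level factor over 7 years: 1.0545 × 1.021 × 1.0660 × 1.067 × 1.040 × 1.0386 × 1.074 ≈ 1.4206264266.
Dividing the nominal maturity value by the price-level factor gives the value in today's money.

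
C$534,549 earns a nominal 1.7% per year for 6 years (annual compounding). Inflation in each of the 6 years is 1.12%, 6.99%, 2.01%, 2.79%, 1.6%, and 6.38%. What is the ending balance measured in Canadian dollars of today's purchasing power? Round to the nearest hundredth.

Nominal value at maturity: C$534,549 × (1 + 1.7%)^6 ≈ C$591,443.47.
Price-level factor over 6 years: 1.0112 × 1.0699 × 1.0201 × 1.0279 × 1.016 × 1.0638 ≈ 1.2261046966.
Dividing the nominal maturity value by the price-level factor gives the value in today's money.

C$482,375.99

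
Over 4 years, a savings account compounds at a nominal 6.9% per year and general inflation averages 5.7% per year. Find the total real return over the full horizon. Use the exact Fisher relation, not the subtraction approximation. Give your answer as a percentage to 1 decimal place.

The annual real rate is (1+6.9%)/(1+5.7%) − 1 = 1.1353%.
Compounded over 4 years: (1 + 0.011353)^4 − 1 ≈ 0.04619.

4.6%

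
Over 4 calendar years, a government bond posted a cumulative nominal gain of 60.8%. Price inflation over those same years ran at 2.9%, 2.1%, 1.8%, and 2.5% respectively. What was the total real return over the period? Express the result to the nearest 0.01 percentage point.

Cumulative inflation factor: 1.029 × 1.021 × 1.018 × 1.025 ≈ 1.09626.
Nominal growth factor: 1.60800. Real growth factor = 1.60800 / 1.09626 ≈ 1.46681.
Total real return ≈ 46.6808%.

46.68%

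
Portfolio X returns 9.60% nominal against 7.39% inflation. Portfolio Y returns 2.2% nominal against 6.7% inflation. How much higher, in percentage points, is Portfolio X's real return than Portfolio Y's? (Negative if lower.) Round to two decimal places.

6.28

Portfolio X real return: 1.0960/1.0739 − 1 = 2.058%.
Portfolio Y real return: 1.022/1.067 − 1 = -4.217%.
Difference: 2.058 − (-4.217) = 6.275 pp.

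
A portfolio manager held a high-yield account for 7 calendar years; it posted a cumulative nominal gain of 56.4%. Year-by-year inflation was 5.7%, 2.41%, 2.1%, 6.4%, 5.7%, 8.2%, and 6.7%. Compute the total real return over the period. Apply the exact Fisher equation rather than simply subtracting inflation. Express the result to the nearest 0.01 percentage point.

8.99%

Cumulative inflation factor: 1.057 × 1.0241 × 1.021 × 1.064 × 1.057 × 1.082 × 1.067 ≈ 1.43500.
Nominal growth factor: 1.56400. Real growth factor = 1.56400 / 1.43500 ≈ 1.08990.
Total real return ≈ 8.9897%.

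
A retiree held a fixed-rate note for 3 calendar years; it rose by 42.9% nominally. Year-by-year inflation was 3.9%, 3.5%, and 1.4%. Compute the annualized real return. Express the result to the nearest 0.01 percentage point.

Cumulative inflation factor: 1.039 × 1.035 × 1.014 ≈ 1.09042.
Nominal growth factor: 1.42900. Real growth factor = 1.42900 / 1.09042 ≈ 1.31050.
Annualized: 1.31050^(1/3) − 1 ≈ 0.09432.

9.43%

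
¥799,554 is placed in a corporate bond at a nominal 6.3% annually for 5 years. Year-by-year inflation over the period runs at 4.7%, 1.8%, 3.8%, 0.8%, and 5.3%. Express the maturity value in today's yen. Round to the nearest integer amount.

Nominal value at maturity: ¥799,554 × (1 + 6.3%)^5 ≈ ¥1,085,211.
Price-level factor over 5 years: 1.047 × 1.018 × 1.038 × 1.008 × 1.053 ≈ 1.1743044766.
The maturity value deflated by that factor is the answer in today's purchasing power.

¥924,131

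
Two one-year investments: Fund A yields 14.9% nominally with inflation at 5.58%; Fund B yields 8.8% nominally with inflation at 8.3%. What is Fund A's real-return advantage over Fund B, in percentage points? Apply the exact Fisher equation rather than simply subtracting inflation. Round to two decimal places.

8.37

Fund A real return: 1.149/1.0558 − 1 = 8.827%.
Fund B real return: 1.088/1.083 − 1 = 0.462%.
Difference: 8.827 − 0.462 = 8.365 pp.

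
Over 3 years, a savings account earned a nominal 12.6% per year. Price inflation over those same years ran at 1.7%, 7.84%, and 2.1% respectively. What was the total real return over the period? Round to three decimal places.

27.494%

Cumulative inflation factor: 1.017 × 1.0784 × 1.021 ≈ 1.11976.
Nominal growth factor: 1.42763. Real growth factor = 1.42763 / 1.11976 ≈ 1.27494.
Total real return ≈ 27.4937%.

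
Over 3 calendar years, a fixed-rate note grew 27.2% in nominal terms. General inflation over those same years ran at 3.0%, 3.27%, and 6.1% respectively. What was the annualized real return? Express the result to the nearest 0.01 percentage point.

Cumulative inflation factor: 1.030 × 1.0327 × 1.061 ≈ 1.12857.
Nominal growth factor: 1.27200. Real growth factor = 1.27200 / 1.12857 ≈ 1.12709.
Annualized: 1.12709^(1/3) − 1 ≈ 0.04069.

4.07%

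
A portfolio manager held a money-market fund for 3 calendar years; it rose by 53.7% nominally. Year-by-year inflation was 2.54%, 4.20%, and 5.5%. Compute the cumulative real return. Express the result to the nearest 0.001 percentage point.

Cumulative inflation factor: 1.0254 × 1.0420 × 1.055 ≈ 1.12723.
Nominal growth factor: 1.53700. Real growth factor = 1.53700 / 1.12723 ≈ 1.36352.
Total real return ≈ 36.3516%.

36.352%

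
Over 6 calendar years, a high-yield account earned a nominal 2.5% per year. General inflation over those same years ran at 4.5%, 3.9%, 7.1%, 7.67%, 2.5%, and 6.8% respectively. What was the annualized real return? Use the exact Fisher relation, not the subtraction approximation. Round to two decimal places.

-2.75%

Cumulative inflation factor: 1.045 × 1.039 × 1.071 × 1.0767 × 1.025 × 1.068 ≈ 1.37060.
Nominal growth factor: 1.15969. Real growth factor = 1.15969 / 1.37060 ≈ 0.84612.
Annualized: 0.84612^(1/6) − 1 ≈ -0.02746.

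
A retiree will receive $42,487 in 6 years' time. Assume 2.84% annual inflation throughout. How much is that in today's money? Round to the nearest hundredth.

Price-level factor over 6 years: (1 + 2.84%)^6 ≈ 1.1829663955.
Purchasing power today: $42,487 divided by that factor.

$35,915.64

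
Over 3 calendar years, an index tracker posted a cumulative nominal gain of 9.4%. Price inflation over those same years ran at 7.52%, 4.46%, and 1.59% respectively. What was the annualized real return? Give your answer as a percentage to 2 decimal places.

Cumulative inflation factor: 1.0752 × 1.0446 × 1.0159 ≈ 1.14101.
Nominal growth factor: 1.09400. Real growth factor = 1.09400 / 1.14101 ≈ 0.95880.
Annualized: 0.95880^(1/3) − 1 ≈ -0.01393.

-1.39%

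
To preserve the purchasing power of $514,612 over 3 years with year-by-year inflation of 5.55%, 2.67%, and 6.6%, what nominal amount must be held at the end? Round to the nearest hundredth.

Cumulative price-level factor: 1.0555 × 1.0267 × 1.066 = 1.1552048521.
Multiplying $514,612 by the price-level factor gives the future nominal sum.

$594,482.28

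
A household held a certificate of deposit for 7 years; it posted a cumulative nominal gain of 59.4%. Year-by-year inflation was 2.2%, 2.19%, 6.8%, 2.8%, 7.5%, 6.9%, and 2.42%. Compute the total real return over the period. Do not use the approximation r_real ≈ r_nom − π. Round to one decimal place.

Cumulative inflation factor: 1.022 × 1.0219 × 1.068 × 1.028 × 1.075 × 1.069 × 1.0242 ≈ 1.34957.
Nominal growth factor: 1.59400. Real growth factor = 1.59400 / 1.34957 ≈ 1.18112.
Total real return ≈ 18.1119%.

18.1%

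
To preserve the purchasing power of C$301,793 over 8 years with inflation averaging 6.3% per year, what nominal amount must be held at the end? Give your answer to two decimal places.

C$492,011.53

Cumulative price-level factor: (1+6.3%)^8 ≈ 1.6302946981.
Multiplying C$301,793 by the price-level factor gives the future nominal sum.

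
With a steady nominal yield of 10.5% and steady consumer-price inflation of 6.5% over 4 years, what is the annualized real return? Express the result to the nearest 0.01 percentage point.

With constant rates the annual real return is the same each year: (1+10.5%)/(1+6.5%) − 1 = 0.03756.

3.76%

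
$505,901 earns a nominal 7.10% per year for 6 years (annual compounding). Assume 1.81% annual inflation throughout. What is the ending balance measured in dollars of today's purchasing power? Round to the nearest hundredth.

$685,582.52

Nominal value at maturity: $505,901 × (1 + 7.10%)^6 ≈ $763,488.26.
Price-level factor over 6 years: (1 + 1.81%)^6 ≈ 1.1136343664.
The maturity value deflated by that factor is the answer in today's purchasing power.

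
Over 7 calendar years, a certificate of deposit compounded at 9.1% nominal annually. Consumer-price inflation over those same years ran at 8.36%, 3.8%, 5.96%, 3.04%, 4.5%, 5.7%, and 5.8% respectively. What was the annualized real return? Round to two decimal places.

3.61%

Cumulative inflation factor: 1.0836 × 1.038 × 1.0596 × 1.0304 × 1.045 × 1.057 × 1.058 ≈ 1.43513.
Nominal growth factor: 1.83981. Real growth factor = 1.83981 / 1.43513 ≈ 1.28198.
Annualized: 1.28198^(1/7) − 1 ≈ 0.03612.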